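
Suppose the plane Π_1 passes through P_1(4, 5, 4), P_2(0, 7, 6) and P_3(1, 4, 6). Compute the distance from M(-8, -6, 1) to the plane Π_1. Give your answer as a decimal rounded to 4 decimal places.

10.4799

P_1P_2 = (-4, 2, 2), P_1P_3 = (-3, -1, 2); a normal to Π_1 is P_1P_2 × P_1P_3 = (6, 2, 10).
Using P_1: Π_1 has equation 6x + 2y + 10z = 74.
n·M − d = (6)·(-8) + (2)·(-6) + (10)·(1) − 74 = -124; |n| = √140.
Distance = |-124| / √140 = 124/√140 ≈ 10.4799.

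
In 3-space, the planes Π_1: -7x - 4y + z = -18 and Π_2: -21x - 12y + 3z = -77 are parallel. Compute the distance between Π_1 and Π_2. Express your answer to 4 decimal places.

Rescale Π_2 by 1/3: -7x - 4y + z = -77/3. Then distance = |-18 − (-77/3)| / √66 ≈ 0.9437.

0.9437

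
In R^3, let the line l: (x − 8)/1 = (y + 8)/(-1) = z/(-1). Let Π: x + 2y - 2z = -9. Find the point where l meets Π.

l has direction (1, -1, -1) through (8, -8, 0).
Substitute r = (8, -8, 0) + t(1, -1, -1) into the plane: -8 + 1t = -9, so t = -1.
Intersection: (8, -8, 0) + (-1)·(1, -1, -1) = (7, -7, 1).

(7, -7, 1)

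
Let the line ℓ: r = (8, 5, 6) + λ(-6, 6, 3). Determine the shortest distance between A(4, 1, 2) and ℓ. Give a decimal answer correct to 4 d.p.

6.7987

Taking (8, 5, 6) on ℓ with direction v = (-6, 6, 3): w = A − (8, 5, 6) = (-4, -4, -4), and w × v = (12, 36, -48).
Distance = |w × v| / |v| = √3744 / √81 ≈ 6.7987.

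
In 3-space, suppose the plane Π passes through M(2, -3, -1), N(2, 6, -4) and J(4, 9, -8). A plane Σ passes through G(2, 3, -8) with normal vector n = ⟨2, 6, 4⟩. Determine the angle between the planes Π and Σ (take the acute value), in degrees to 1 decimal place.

49.0

MN = (0, 9, -3), MJ = (2, 12, -7); a normal to Π is MN × MJ = (-27, -6, -18).
Using M: Π has equation -27x - 6y - 18z = -18.
Σ: n·r = n·G gives 2x + 6y + 4z = -10.
cos θ = |n₁·n₂| / (|n₁||n₂|) = |-162| / (√1089 · √56).
θ = arccos(0.65600) ≈ 49.0°.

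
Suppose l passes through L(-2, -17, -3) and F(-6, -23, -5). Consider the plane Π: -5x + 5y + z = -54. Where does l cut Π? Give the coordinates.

A direction vector for l is F − L = (-4, -6, -2).
Substitute r = (-2, -17, -3) + t(-4, -6, -2) into the plane: -78 + (-12)t = -54, so t = -2.
Intersection: (-2, -17, -3) + (-2)·(-4, -6, -2) = (6, -5, 1).

(6, -5, 1)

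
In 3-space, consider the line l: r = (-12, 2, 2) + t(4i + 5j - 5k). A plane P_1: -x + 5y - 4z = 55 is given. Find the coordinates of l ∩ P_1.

(-8, 7, -3)

Substitute r = (-12, 2, 2) + t(4, 5, -5) into the plane: 14 + 41t = 55, so t = 1.
Intersection: (-12, 2, 2) + 1·(4, 5, -5) = (-8, 7, -3).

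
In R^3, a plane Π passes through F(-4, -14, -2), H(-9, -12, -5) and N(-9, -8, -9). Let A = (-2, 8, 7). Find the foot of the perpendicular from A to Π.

FH = (-5, 2, -3), FN = (-5, 6, -7); a normal to Π is FH × FN = (4, -20, -20).
Using F: Π has equation 4x - 20y - 20z = 304.
Foot = A − λn with λ = (n·A − d)/|n|² = (-308 − 304)/816 = -3/4.
Foot = (-2, 8, 7) − (-3/4)·(4, -20, -20) = (1, -7, -8).

(1, -7, -8)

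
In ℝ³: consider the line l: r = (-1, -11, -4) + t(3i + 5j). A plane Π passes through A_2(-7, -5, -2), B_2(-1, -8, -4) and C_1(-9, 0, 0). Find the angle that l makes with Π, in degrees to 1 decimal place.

A_2B_2 = (6, -3, -2), A_2C_1 = (-2, 5, 2); a normal to Π is A_2B_2 × A_2C_1 = (4, -8, 24).
Using A_2: Π has equation 4x - 8y + 24z = -36.
sin θ = |n·v| / (|n||v|) = |-28| / (√656 · √34) = 0.18749.
θ ≈ 10.8°.

10.8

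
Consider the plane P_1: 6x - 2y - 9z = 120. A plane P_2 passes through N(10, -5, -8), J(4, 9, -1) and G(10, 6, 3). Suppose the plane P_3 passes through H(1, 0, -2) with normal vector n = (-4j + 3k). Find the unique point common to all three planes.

(10, -3, -6)

NJ = (-6, 14, 7), NG = (0, 11, 11); a normal to P_2 is NJ × NG = (77, 66, -66).
Using N: P_2 has equation 77x + 66y - 66z = 968.
P_3: n·r = n·H gives -4y + 3z = -6.
Solving the 3×3 linear system 6x - 2y - 9z = 120, 77x + 66y - 66z = 968, -4y + 3z = -6 (e.g. by elimination or Cramer's rule, determinant = 2838) gives (10, -3, -6).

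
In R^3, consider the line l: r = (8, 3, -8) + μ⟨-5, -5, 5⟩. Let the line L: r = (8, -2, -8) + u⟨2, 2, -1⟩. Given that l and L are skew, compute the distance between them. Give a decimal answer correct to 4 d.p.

Common perpendicular direction n = (-5, -5, 5) × (2, 2, -1) = (-5, 5, 0).
With w = (8, -2, -8) − (8, 3, -8) = (0, -5, 0), w · n = -25.
Distance = |w · n| / |n| = |-25| / √50 ≈ 3.5355.

3.5355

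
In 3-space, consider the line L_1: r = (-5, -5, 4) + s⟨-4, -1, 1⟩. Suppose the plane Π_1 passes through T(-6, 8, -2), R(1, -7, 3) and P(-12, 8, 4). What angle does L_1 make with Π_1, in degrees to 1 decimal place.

33.5

TR = (7, -15, 5), TP = (-6, 0, 6); a normal to Π_1 is TR × TP = (-90, -72, -90).
Using T: Π_1 has equation -90x - 72y - 90z = 144.
sin θ = |n·v| / (|n||v|) = |342| / (√21384 · √18) = 0.55125.
θ ≈ 33.5°.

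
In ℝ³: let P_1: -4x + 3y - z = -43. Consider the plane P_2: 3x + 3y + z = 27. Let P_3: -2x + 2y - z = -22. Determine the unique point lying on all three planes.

Solving the 3×3 linear system -4x + 3y - z = -43, 3x + 3y + z = 27, -2x + 2y - z = -22 (e.g. by elimination or Cramer's rule, determinant = 11) gives (10, -1, 0).

(10, -1, 0)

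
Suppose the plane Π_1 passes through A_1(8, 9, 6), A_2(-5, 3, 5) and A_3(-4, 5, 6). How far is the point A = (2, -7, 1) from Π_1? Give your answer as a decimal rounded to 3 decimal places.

2.874

A_1A_2 = (-13, -6, -1), A_1A_3 = (-12, -4, 0); a normal to Π_1 is A_1A_2 × A_1A_3 = (-4, 12, -20).
Using A_1: Π_1 has equation -4x + 12y - 20z = -44.
n·A − d = (-4)·(2) + (12)·(-7) + (-20)·(1) − (-44) = -68; |n| = √560.
Distance = |-68| / √560 = 68/√560 ≈ 2.874.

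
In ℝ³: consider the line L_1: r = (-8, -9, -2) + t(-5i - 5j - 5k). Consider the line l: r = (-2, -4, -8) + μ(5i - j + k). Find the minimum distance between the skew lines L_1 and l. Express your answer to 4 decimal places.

Common perpendicular direction n = (-5, -5, -5) × (5, -1, 1) = (-10, -20, 30).
With w = (-2, -4, -8) − (-8, -9, -2) = (6, 5, -6), w · n = -340.
Distance = |w · n| / |n| = |-340| / √1400 ≈ 9.0869.

9.0869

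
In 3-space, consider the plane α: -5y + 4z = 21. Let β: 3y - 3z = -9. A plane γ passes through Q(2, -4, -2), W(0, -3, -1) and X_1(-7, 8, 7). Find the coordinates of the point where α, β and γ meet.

(7, -9, -6)

QW = (-2, 1, 1), QX_1 = (-9, 12, 9); a normal to γ is QW × QX_1 = (-3, 9, -15).
Using Q: γ has equation -3x + 9y - 15z = -12.
Solving the 3×3 linear system -5y + 4z = 21, 3y - 3z = -9, -3x + 9y - 15z = -12 (e.g. by elimination or Cramer's rule, determinant = -9) gives (7, -9, -6).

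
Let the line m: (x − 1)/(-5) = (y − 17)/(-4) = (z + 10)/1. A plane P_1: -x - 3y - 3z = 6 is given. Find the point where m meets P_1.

m has direction (-5, -4, 1) through (1, 17, -10).
Substitute r = (1, 17, -10) + t(-5, -4, 1) into the plane: -22 + 14t = 6, so t = 2.
Intersection: (1, 17, -10) + 2·(-5, -4, 1) = (-9, 9, -8).

(-9, 9, -8)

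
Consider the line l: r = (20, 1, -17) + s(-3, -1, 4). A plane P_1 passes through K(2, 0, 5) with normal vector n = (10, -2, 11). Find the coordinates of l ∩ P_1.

(8, -3, -1)

P_1: n·r = n·K gives 10x - 2y + 11z = 75.
Substitute r = (20, 1, -17) + t(-3, -1, 4) into the plane: 11 + 16t = 75, so t = 4.
Intersection: (20, 1, -17) + 4·(-3, -1, 4) = (8, -3, -1).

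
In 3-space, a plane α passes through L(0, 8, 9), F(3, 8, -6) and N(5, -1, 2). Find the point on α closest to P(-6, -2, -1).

(4, 2, 1)

LF = (3, 0, -15), LN = (5, -9, -7); a normal to α is LF × LN = (-135, -54, -27).
Using L: α has equation -135x - 54y - 27z = -675.
Foot = P − λn with λ = (n·P − d)/|n|² = (945 − (-675))/21870 = 2/27.
Foot = (-6, -2, -1) − (2/27)·(-135, -54, -27) = (4, 2, 1).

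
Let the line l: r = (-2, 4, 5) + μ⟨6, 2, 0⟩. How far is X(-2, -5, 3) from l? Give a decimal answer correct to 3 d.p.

Taking (-2, 4, 5) on l with direction v = (6, 2, 0): w = X − (-2, 4, 5) = (0, -9, -2), and w × v = (4, -12, 54).
Distance = |w × v| / |v| = √3076 / √40 ≈ 8.769.

8.769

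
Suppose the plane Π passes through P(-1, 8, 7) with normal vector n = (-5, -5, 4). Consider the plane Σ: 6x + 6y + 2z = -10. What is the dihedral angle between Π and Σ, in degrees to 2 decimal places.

Π: n·r = n·P gives -5x - 5y + 4z = -7.
cos θ = |n₁·n₂| / (|n₁||n₂|) = |-52| / (√66 · √76).
θ = arccos(0.73422) ≈ 42.76°.

42.76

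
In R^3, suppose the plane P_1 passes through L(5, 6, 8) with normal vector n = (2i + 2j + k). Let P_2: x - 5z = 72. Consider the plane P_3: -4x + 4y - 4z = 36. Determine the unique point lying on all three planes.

(12, 9, -12)

P_1: n·r = n·L gives 2x + 2y + z = 30.
Solving the 3×3 linear system 2x + 2y + z = 30, x - 5z = 72, -4x + 4y - 4z = 36 (e.g. by elimination or Cramer's rule, determinant = 92) gives (12, 9, -12).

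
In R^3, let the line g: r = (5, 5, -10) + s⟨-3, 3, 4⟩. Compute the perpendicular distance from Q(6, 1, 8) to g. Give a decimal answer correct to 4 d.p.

Taking (5, 5, -10) on g with direction v = (-3, 3, 4): w = Q − (5, 5, -10) = (1, -4, 18), and w × v = (-70, -58, -9).
Distance = |w × v| / |v| = √8345 / √34 ≈ 15.6666.

15.6666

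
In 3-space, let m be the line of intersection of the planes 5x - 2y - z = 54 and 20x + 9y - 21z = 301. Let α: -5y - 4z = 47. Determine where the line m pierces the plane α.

(8, -3, -8)

Direction of m: (5, -2, -1) × (20, 9, -21) = (51, 85, 85).
A point on m: solving the two plane equations with x = -4 gives (-4, -23, -28).
Substitute r = (-4, -23, -28) + t(51, 85, 85) into the plane: 227 + (-765)t = 47, so t = 4/17.
Intersection: (-4, -23, -28) + (4/17)·(51, 85, 85) = (8, -3, -8).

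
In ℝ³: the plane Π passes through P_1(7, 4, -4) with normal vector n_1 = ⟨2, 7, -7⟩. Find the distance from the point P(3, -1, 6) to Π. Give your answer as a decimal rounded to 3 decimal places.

Π: n_1·r = n_1·P_1 gives 2x + 7y - 7z = 70.
n·P − d = (2)·(3) + (7)·(-1) + (-7)·(6) − 70 = -113; |n| = √102.
Distance = |-113| / √102 = 113/√102 ≈ 11.189.

11.189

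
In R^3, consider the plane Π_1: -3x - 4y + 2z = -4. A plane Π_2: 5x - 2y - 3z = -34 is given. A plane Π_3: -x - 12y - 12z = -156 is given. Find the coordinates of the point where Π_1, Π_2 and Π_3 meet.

Solving the 3×3 linear system -3x - 4y + 2z = -4, 5x - 2y - 3z = -34, -x - 12y - 12z = -156 (e.g. by elimination or Cramer's rule, determinant = -340) gives (0, 5, 8).

(0, 5, 8)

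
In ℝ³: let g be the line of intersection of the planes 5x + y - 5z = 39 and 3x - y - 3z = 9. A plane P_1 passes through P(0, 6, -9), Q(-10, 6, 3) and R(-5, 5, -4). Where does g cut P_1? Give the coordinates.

Direction of g: (5, 1, -5) × (3, -1, -3) = (-8, 0, -8).
A point on g: solving the two plane equations with x = 20 gives (20, 9, 14).
PQ = (-10, 0, 12), PR = (-5, -1, 5); a normal to P_1 is PQ × PR = (12, -10, 10).
Using P: P_1 has equation 12x - 10y + 10z = -150.
Substitute r = (20, 9, 14) + t(-8, 0, -8) into the plane: 290 + (-176)t = -150, so t = 5/2.
Intersection: (20, 9, 14) + (5/2)·(-8, 0, -8) = (0, 9, -6).

(0, 9, -6)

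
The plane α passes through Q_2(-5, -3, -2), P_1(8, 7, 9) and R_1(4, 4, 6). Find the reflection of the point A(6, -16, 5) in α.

(-12, 14, -1)

Q_2P_1 = (13, 10, 11), Q_2R_1 = (9, 7, 8); a normal to α is Q_2P_1 × Q_2R_1 = (3, -5, 1).
Using Q_2: α has equation 3x - 5y + z = -2.
λ = (n·A − d)/|n|² = (103 − (-2))/35 = 3.
Reflection = A − 2λn = (6, -16, 5) − 6·(3, -5, 1) = (-12, 14, -1).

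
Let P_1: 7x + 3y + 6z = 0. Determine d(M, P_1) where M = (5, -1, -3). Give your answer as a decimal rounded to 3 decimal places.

n·M − d = (7)·(5) + (3)·(-1) + (6)·(-3) − 0 = 14; |n| = √94.
Distance = |14| / √94 = 14/√94 ≈ 1.444.

1.444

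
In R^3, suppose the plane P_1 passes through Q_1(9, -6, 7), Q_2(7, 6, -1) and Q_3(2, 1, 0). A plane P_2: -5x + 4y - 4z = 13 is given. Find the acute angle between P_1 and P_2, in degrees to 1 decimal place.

Q_1Q_2 = (-2, 12, -8), Q_1Q_3 = (-7, 7, -7); a normal to P_1 is Q_1Q_2 × Q_1Q_3 = (-28, 42, 70).
Using Q_1: P_1 has equation -28x + 42y + 70z = -14.
cos θ = |n₁·n₂| / (|n₁||n₂|) = |28| / (√7448 · √57).
θ = arccos(0.04297) ≈ 87.5°.

87.5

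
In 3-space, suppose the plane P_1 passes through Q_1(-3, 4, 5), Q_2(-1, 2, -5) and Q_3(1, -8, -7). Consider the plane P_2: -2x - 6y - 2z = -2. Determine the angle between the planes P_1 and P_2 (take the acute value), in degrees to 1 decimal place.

Q_1Q_2 = (2, -2, -10), Q_1Q_3 = (4, -12, -12); a normal to P_1 is Q_1Q_2 × Q_1Q_3 = (-96, -16, -16).
Using Q_1: P_1 has equation -96x - 16y - 16z = 144.
cos θ = |n₁·n₂| / (|n₁||n₂|) = |320| / (√9728 · √44).
θ = arccos(0.48912) ≈ 60.7°.

60.7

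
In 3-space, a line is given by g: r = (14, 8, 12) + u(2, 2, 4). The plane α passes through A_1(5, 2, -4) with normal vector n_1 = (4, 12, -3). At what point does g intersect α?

α: n_1·r = n_1·A_1 gives 4x + 12y - 3z = 56.
Substitute r = (14, 8, 12) + t(2, 2, 4) into the plane: 116 + 20t = 56, so t = -3.
Intersection: (14, 8, 12) + (-3)·(2, 2, 4) = (8, 2, 0).

(8, 2, 0)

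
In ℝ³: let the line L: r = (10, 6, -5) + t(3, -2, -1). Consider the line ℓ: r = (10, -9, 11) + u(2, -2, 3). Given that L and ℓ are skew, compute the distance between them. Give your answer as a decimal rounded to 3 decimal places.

9.674

Common perpendicular direction n = (3, -2, -1) × (2, -2, 3) = (-8, -11, -2).
With w = (10, -9, 11) − (10, 6, -5) = (0, -15, 16), w · n = 133.
Distance = |w · n| / |n| = |133| / √189 ≈ 9.674.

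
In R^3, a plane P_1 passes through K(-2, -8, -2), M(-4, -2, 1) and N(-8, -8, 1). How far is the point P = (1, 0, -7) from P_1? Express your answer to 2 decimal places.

KM = (-2, 6, 3), KN = (-6, 0, 3); a normal to P_1 is KM × KN = (18, -12, 36).
Using K: P_1 has equation 18x - 12y + 36z = -12.
n·P − d = (18)·(1) + (-12)·(0) + (36)·(-7) − (-12) = -222; |n| = √1764.
Distance = |-222| / √1764 = 222/√1764 ≈ 5.29.

5.29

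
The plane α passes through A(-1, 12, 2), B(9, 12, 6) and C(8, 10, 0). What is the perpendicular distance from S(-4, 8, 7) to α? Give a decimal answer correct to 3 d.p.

AB = (10, 0, 4), AC = (9, -2, -2); a normal to α is AB × AC = (8, 56, -20).
Using A: α has equation 8x + 56y - 20z = 624.
n·S − d = (8)·(-4) + (56)·(8) + (-20)·(7) − 624 = -348; |n| = √3600.
Distance = |-348| / √3600 = 348/√3600 ≈ 5.800.

5.800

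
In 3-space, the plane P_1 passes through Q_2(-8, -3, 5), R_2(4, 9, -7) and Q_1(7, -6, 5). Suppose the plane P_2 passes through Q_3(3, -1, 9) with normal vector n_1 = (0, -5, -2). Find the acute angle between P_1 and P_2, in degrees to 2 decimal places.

Q_2R_2 = (12, 12, -12), Q_2Q_1 = (15, -3, 0); a normal to P_1 is Q_2R_2 × Q_2Q_1 = (-36, -180, -216).
Using Q_2: P_1 has equation -36x - 180y - 216z = -252.
P_2: n_1·r = n_1·Q_3 gives -5y - 2z = -13.
cos θ = |n₁·n₂| / (|n₁||n₂|) = |1332| / (√80352 · √29).
θ = arccos(0.87258) ≈ 29.24°.

29.24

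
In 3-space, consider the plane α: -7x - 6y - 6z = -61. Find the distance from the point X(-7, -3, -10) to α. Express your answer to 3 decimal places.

n·X − d = (-7)·(-7) + (-6)·(-3) + (-6)·(-10) − (-61) = 188; |n| = √121.
Distance = |188| / √121 = 188/√121 ≈ 17.091.

17.091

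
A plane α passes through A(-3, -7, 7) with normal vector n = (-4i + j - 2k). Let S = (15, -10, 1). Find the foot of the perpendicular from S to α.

α: n·r = n·A gives -4x + y - 2z = -9.
Foot = S − λn with λ = (n·S − d)/|n|² = (-72 − (-9))/21 = -3.
Foot = (15, -10, 1) − (-3)·(-4, 1, -2) = (3, -7, -5).

(3, -7, -5)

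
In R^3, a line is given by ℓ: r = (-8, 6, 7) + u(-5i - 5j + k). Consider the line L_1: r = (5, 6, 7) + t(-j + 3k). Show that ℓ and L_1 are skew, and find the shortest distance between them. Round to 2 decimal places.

8.62

Common perpendicular direction n = (-5, -5, 1) × (0, -1, 3) = (-14, 15, 5).
With w = (5, 6, 7) − (-8, 6, 7) = (13, 0, 0), w · n = -182.
Since n ≠ 0 the lines are not parallel, and w · n = -182 ≠ 0 so they do not intersect; hence they are skew.
Distance = |w · n| / |n| = |-182| / √446 ≈ 8.62.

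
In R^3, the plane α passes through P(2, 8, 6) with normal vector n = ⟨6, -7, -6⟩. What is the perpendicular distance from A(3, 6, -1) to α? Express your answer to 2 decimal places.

α: n·r = n·P gives 6x - 7y - 6z = -80.
n·A − d = (6)·(3) + (-7)·(6) + (-6)·(-1) − (-80) = 62; |n| = √121.
Distance = |62| / √121 = 62/√121 ≈ 5.64.

5.64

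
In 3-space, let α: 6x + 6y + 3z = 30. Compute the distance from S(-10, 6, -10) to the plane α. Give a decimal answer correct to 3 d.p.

9.333

n·S − d = (6)·(-10) + (6)·(6) + (3)·(-10) − 30 = -84; |n| = √81.
Distance = |-84| / √81 = 84/√81 ≈ 9.333.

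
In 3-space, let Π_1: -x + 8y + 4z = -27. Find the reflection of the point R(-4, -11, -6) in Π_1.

λ = (n·R − d)/|n|² = (-108 − (-27))/81 = -1.
Reflection = R − 2λn = (-4, -11, -6) − (-2)·(-1, 8, 4) = (-6, 5, 2).

(-6, 5, 2)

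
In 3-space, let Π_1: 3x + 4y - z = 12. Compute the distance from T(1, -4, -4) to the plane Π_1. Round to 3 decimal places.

n·T − d = (3)·(1) + (4)·(-4) + (-1)·(-4) − 12 = -21; |n| = √26.
Distance = |-21| / √26 = 21/√26 ≈ 4.118.

4.118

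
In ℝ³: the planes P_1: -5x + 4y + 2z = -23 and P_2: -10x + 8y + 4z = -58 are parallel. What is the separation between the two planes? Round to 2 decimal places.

Rescale P_2 by 1/2: -5x + 4y + 2z = -29. Then distance = |-23 − (-29)| / √45 ≈ 0.89.

0.89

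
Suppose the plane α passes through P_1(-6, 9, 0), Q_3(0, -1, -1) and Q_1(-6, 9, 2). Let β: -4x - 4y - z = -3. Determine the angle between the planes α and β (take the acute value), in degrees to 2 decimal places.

17.19

P_1Q_3 = (6, -10, -1), P_1Q_1 = (0, 0, 2); a normal to α is P_1Q_3 × P_1Q_1 = (-20, -12, 0).
Using P_1: α has equation -20x - 12y = 12.
cos θ = |n₁·n₂| / (|n₁||n₂|) = |128| / (√544 · √33).
θ = arccos(0.95533) ≈ 17.19°.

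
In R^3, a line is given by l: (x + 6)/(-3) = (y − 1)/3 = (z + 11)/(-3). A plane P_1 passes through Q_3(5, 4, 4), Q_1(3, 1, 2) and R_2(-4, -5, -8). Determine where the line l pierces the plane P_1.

(-3, -2, -8)

l has direction (-3, 3, -3) through (-6, 1, -11).
Q_3Q_1 = (-2, -3, -2), Q_3R_2 = (-9, -9, -12); a normal to P_1 is Q_3Q_1 × Q_3R_2 = (18, -6, -9).
Using Q_3: P_1 has equation 18x - 6y - 9z = 30.
Substitute r = (-6, 1, -11) + t(-3, 3, -3) into the plane: -15 + (-45)t = 30, so t = -1.
Intersection: (-6, 1, -11) + (-1)·(-3, 3, -3) = (-3, -2, -8).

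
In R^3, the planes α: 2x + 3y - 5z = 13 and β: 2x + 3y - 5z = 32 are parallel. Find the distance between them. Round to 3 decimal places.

3.082

Same normal n = (2, 3, -5) with |n| = √38; distance = |13 − 32| / |n| = 19/√38 ≈ 3.082.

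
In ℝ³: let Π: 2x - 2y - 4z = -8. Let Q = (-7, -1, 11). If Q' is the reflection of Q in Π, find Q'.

(1, -9, -5)

λ = (n·Q − d)/|n|² = (-56 − (-8))/24 = -2.
Reflection = Q − 2λn = (-7, -1, 11) − (-4)·(2, -2, -4) = (1, -9, -5).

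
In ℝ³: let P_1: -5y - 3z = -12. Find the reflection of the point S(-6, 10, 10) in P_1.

λ = (n·S − d)/|n|² = (-80 − (-12))/34 = -2.
Reflection = S − 2λn = (-6, 10, 10) − (-4)·(0, -5, -3) = (-6, -10, -2).

(-6, -10, -2)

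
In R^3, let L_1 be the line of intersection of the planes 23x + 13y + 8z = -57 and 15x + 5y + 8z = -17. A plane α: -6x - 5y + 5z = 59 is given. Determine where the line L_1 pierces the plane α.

Direction of L_1: (23, 13, 8) × (15, 5, 8) = (64, -64, -80).
A point on L_1: solving the two plane equations with x = -12 gives (-12, 7, 16).
Substitute r = (-12, 7, 16) + t(64, -64, -80) into the plane: 117 + (-464)t = 59, so t = 1/8.
Intersection: (-12, 7, 16) + (1/8)·(64, -64, -80) = (-4, -1, 6).

(-4, -1, 6)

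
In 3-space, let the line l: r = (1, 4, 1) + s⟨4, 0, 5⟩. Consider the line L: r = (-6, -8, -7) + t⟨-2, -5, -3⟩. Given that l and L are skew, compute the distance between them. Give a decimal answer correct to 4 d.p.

1.2158

Common perpendicular direction n = (4, 0, 5) × (-2, -5, -3) = (25, 2, -20).
With w = (-6, -8, -7) − (1, 4, 1) = (-7, -12, -8), w · n = -39.
Distance = |w · n| / |n| = |-39| / √1029 ≈ 1.2158.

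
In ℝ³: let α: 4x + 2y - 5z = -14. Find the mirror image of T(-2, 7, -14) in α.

(-18, -1, 6)

λ = (n·T − d)/|n|² = (76 − (-14))/45 = 2.
Reflection = T − 2λn = (-2, 7, -14) − 4·(4, 2, -5) = (-18, -1, 6).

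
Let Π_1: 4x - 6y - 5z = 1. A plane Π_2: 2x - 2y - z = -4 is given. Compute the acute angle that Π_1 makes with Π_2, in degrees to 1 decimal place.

18.3

cos θ = |n₁·n₂| / (|n₁||n₂|) = |25| / (√77 · √9).
θ = arccos(0.94967) ≈ 18.3°.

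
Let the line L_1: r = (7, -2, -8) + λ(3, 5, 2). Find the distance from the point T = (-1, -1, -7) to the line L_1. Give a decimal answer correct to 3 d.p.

Taking (7, -2, -8) on L_1 with direction v = (3, 5, 2): w = T − (7, -2, -8) = (-8, 1, 1), and w × v = (-3, 19, -43).
Distance = |w × v| / |v| = √2219 / √38 ≈ 7.642.

7.642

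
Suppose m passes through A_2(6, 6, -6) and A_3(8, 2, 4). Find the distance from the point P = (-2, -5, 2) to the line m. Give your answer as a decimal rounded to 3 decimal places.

12.321

A direction vector for m is A_3 − A_2 = (2, -4, 10).
Taking (6, 6, -6) on m with direction v = (2, -4, 10): w = P − (6, 6, -6) = (-8, -11, 8), and w × v = (-78, 96, 54).
Distance = |w × v| / |v| = √18216 / √120 ≈ 12.321.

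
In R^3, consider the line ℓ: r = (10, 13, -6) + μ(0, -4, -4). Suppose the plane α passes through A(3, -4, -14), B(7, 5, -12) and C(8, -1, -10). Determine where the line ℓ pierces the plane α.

(10, 9, -10)

AB = (4, 9, 2), AC = (5, 3, 4); a normal to α is AB × AC = (30, -6, -33).
Using A: α has equation 30x - 6y - 33z = 576.
Substitute r = (10, 13, -6) + t(0, -4, -4) into the plane: 420 + 156t = 576, so t = 1.
Intersection: (10, 13, -6) + 1·(0, -4, -4) = (10, 9, -10).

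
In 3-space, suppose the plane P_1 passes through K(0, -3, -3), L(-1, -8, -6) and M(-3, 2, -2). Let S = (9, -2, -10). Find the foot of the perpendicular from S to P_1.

KL = (-1, -5, -3), KM = (-3, 5, 1); a normal to P_1 is KL × KM = (10, 10, -20).
Using K: P_1 has equation 10x + 10y - 20z = 30.
Foot = S − λn with λ = (n·S − d)/|n|² = (270 − 30)/600 = 2/5.
Foot = (9, -2, -10) − (2/5)·(10, 10, -20) = (5, -6, -2).

(5, -6, -2)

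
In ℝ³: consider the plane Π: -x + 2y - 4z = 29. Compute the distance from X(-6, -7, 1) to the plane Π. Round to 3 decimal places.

n·X − d = (-1)·(-6) + (2)·(-7) + (-4)·(1) − 29 = -41; |n| = √21.
Distance = |-41| / √21 = 41/√21 ≈ 8.947.

8.947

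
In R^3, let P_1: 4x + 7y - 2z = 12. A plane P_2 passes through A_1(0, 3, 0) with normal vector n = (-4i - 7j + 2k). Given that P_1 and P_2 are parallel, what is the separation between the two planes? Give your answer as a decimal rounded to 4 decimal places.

P_2: n·r = n·A_1 gives -4x - 7y + 2z = -21.
Rescale P_2 by 1/(-1): 4x + 7y - 2z = 21. Then distance = |12 − 21| / √69 ≈ 1.0835.

1.0835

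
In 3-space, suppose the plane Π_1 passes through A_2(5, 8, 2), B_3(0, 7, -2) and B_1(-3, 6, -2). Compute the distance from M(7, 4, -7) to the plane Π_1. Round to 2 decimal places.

A_2B_3 = (-5, -1, -4), A_2B_1 = (-8, -2, -4); a normal to Π_1 is A_2B_3 × A_2B_1 = (-4, 12, 2).
Using A_2: Π_1 has equation -4x + 12y + 2z = 80.
n·M − d = (-4)·(7) + (12)·(4) + (2)·(-7) − 80 = -74; |n| = √164.
Distance = |-74| / √164 = 74/√164 ≈ 5.78.

5.78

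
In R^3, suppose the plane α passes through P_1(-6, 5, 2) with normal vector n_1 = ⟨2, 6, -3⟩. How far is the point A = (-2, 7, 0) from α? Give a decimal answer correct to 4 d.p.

α: n_1·r = n_1·P_1 gives 2x + 6y - 3z = 12.
n·A − d = (2)·(-2) + (6)·(7) + (-3)·(0) − 12 = 26; |n| = √49.
Distance = |26| / √49 = 26/√49 ≈ 3.7143.

3.7143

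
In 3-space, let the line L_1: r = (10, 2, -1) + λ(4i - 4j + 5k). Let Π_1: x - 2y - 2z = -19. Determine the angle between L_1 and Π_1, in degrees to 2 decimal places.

5.07

sin θ = |n·v| / (|n||v|) = |2| / (√9 · √57) = 0.08830.
θ ≈ 5.07°.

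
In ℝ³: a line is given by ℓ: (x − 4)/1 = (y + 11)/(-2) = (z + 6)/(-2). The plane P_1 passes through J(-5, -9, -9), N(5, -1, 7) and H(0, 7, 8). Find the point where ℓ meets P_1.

ℓ has direction (1, -2, -2) through (4, -11, -6).
JN = (10, 8, 16), JH = (5, 16, 17); a normal to P_1 is JN × JH = (-120, -90, 120).
Using J: P_1 has equation -120x - 90y + 120z = 330.
Substitute r = (4, -11, -6) + t(1, -2, -2) into the plane: -210 + (-180)t = 330, so t = -3.
Intersection: (4, -11, -6) + (-3)·(1, -2, -2) = (1, -5, 0).

(1, -5, 0)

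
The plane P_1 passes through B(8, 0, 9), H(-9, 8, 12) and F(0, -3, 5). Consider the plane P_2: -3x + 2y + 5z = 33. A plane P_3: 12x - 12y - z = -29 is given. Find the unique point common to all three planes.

BH = (-17, 8, 3), BF = (-8, -3, -4); a normal to P_1 is BH × BF = (-23, -92, 115).
Using B: P_1 has equation -23x - 92y + 115z = 851.
Solving the 3×3 linear system -23x - 92y + 115z = 851, -3x + 2y + 5z = 33, 12x - 12y - z = -29 (e.g. by elimination or Cramer's rule, determinant = -5198) gives (-4, -2, 5).

(-4, -2, 5)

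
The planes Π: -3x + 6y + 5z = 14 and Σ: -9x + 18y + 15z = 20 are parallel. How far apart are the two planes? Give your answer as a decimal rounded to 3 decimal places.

Rescale Σ by 1/3: -3x + 6y + 5z = 20/3. Then distance = |14 − (20/3)| / √70 ≈ 0.877.

0.877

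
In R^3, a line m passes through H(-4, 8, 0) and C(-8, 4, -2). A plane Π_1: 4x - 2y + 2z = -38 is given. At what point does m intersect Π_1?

(-6, 6, -1)

A direction vector for m is C − H = (-4, -4, -2).
Substitute r = (-4, 8, 0) + t(-4, -4, -2) into the plane: -32 + (-12)t = -38, so t = 1/2.
Intersection: (-4, 8, 0) + (1/2)·(-4, -4, -2) = (-6, 6, -1).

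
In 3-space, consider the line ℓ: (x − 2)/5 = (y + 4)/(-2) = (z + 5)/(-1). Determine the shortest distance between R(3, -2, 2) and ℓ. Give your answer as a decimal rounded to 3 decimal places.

ℓ has direction (5, -2, -1) through (2, -4, -5).
Taking (2, -4, -5) on ℓ with direction v = (5, -2, -1): w = R − (2, -4, -5) = (1, 2, 7), and w × v = (12, 36, -12).
Distance = |w × v| / |v| = √1584 / √30 ≈ 7.266.

7.266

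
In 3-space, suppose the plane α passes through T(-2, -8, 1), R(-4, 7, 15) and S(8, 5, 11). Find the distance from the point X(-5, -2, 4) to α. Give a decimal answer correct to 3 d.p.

2.200

TR = (-2, 15, 14), TS = (10, 13, 10); a normal to α is TR × TS = (-32, 160, -176).
Using T: α has equation -32x + 160y - 176z = -1392.
n·X − d = (-32)·(-5) + (160)·(-2) + (-176)·(4) − (-1392) = 528; |n| = √57600.
Distance = |528| / √57600 = 528/√57600 ≈ 2.200.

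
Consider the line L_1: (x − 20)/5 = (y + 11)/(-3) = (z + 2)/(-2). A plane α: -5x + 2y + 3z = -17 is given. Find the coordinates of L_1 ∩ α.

L_1 has direction (5, -3, -2) through (20, -11, -2).
Substitute r = (20, -11, -2) + t(5, -3, -2) into the plane: -128 + (-37)t = -17, so t = -3.
Intersection: (20, -11, -2) + (-3)·(5, -3, -2) = (5, -2, 4).

(5, -2, 4)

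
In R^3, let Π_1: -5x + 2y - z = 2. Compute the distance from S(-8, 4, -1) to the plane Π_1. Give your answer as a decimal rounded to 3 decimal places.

n·S − d = (-5)·(-8) + (2)·(4) + (-1)·(-1) − 2 = 47; |n| = √30.
Distance = |47| / √30 = 47/√30 ≈ 8.581.

8.581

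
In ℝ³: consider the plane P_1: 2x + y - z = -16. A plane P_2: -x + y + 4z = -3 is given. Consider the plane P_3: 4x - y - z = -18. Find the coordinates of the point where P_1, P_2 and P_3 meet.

Solving the 3×3 linear system 2x + y - z = -16, -x + y + 4z = -3, 4x - y - z = -18 (e.g. by elimination or Cramer's rule, determinant = 24) gives (-6, -5, -1).

(-6, -5, -1)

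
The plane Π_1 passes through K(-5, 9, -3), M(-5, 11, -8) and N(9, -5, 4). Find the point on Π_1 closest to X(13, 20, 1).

KM = (0, 2, -5), KN = (14, -14, 7); a normal to Π_1 is KM × KN = (-56, -70, -28).
Using K: Π_1 has equation -56x - 70y - 28z = -266.
Foot = X − λn with λ = (n·X − d)/|n|² = (-2156 − (-266))/8820 = -3/14.
Foot = (13, 20, 1) − (-3/14)·(-56, -70, -28) = (1, 5, -5).

(1, 5, -5)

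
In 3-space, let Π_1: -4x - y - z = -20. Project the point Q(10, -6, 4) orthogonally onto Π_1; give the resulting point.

Foot = Q − λn with λ = (n·Q − d)/|n|² = (-38 − (-20))/18 = -1.
Foot = (10, -6, 4) − (-1)·(-4, -1, -1) = (6, -7, 3).

(6, -7, 3)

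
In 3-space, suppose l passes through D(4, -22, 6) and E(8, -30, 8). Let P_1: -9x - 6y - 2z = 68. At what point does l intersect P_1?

A direction vector for l is E − D = (4, -8, 2).
Substitute r = (4, -22, 6) + t(4, -8, 2) into the plane: 84 + 8t = 68, so t = -2.
Intersection: (4, -22, 6) + (-2)·(4, -8, 2) = (-4, -6, 2).

(-4, -6, 2)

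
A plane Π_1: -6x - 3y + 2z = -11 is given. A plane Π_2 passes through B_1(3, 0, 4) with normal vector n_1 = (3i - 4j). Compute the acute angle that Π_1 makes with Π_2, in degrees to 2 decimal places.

Π_2: n_1·r = n_1·B_1 gives 3x - 4y = 9.
cos θ = |n₁·n₂| / (|n₁||n₂|) = |-6| / (√49 · √25).
θ = arccos(0.17143) ≈ 80.13°.

80.13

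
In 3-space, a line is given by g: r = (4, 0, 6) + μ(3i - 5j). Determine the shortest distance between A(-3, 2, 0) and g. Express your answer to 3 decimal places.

Taking (4, 0, 6) on g with direction v = (3, -5, 0): w = A − (4, 0, 6) = (-7, 2, -6), and w × v = (-30, -18, 29).
Distance = |w × v| / |v| = √2065 / √34 ≈ 7.793.

7.793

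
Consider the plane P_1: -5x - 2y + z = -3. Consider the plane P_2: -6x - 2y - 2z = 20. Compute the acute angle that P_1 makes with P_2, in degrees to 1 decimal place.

cos θ = |n₁·n₂| / (|n₁||n₂|) = |32| / (√30 · √44).
θ = arccos(0.88077) ≈ 28.3°.

28.3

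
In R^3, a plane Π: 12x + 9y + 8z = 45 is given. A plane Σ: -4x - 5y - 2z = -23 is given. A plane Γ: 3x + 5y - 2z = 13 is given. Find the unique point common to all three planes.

Solving the 3×3 linear system 12x + 9y + 8z = 45, -4x - 5y - 2z = -23, 3x + 5y - 2z = 13 (e.g. by elimination or Cramer's rule, determinant = 74) gives (-2, 5, 3).

(-2, 5, 3)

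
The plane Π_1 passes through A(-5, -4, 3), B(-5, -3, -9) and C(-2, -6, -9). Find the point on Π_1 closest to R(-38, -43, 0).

AB = (0, 1, -12), AC = (3, -2, -12); a normal to Π_1 is AB × AC = (-36, -36, -3).
Using A: Π_1 has equation -36x - 36y - 3z = 315.
Foot = R − λn with λ = (n·R − d)/|n|² = (2916 − 315)/2601 = 1.
Foot = (-38, -43, 0) − 1·(-36, -36, -3) = (-2, -7, 3).

(-2, -7, 3)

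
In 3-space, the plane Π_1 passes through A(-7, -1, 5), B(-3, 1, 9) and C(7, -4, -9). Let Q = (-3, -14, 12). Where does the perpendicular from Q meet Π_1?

(-5, 0, 7)

AB = (4, 2, 4), AC = (14, -3, -14); a normal to Π_1 is AB × AC = (-16, 112, -40).
Using A: Π_1 has equation -16x + 112y - 40z = -200.
Foot = Q − λn with λ = (n·Q − d)/|n|² = (-2000 − (-200))/14400 = -1/8.
Foot = (-3, -14, 12) − (-1/8)·(-16, 112, -40) = (-5, 0, 7).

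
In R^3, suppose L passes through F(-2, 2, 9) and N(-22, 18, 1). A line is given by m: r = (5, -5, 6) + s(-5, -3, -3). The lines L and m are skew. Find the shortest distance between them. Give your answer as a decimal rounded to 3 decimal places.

A direction vector for L is N − F = (-20, 16, -8).
Common perpendicular direction n = (-20, 16, -8) × (-5, -3, -3) = (-72, -20, 140).
With w = (5, -5, 6) − (-2, 2, 9) = (7, -7, -3), w · n = -784.
Distance = |w · n| / |n| = |-784| / √25184 ≈ 4.940.

4.940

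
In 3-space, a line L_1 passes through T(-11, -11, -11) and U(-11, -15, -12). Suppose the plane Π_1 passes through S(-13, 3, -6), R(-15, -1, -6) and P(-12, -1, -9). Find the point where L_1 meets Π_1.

(-11, 5, -7)

A direction vector for L_1 is U − T = (0, -4, -1).
SR = (-2, -4, 0), SP = (1, -4, -3); a normal to Π_1 is SR × SP = (12, -6, 12).
Using S: Π_1 has equation 12x - 6y + 12z = -246.
Substitute r = (-11, -11, -11) + t(0, -4, -1) into the plane: -198 + 12t = -246, so t = -4.
Intersection: (-11, -11, -11) + (-4)·(0, -4, -1) = (-11, 5, -7).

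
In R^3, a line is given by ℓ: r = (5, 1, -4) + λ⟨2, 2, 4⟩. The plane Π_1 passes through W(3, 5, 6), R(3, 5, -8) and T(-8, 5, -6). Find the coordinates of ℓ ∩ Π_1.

(9, 5, 4)

WR = (0, 0, -14), WT = (-11, 0, -12); a normal to Π_1 is WR × WT = (0, 154, 0).
Using W: Π_1 has equation 154y = 770.
Substitute r = (5, 1, -4) + t(2, 2, 4) into the plane: 154 + 308t = 770, so t = 2.
Intersection: (5, 1, -4) + 2·(2, 2, 4) = (9, 5, 4).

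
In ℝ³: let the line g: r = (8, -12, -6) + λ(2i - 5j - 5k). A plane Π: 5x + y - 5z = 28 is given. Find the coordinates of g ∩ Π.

(6, -7, -1)

Substitute r = (8, -12, -6) + t(2, -5, -5) into the plane: 58 + 30t = 28, so t = -1.
Intersection: (8, -12, -6) + (-1)·(2, -5, -5) = (6, -7, -1).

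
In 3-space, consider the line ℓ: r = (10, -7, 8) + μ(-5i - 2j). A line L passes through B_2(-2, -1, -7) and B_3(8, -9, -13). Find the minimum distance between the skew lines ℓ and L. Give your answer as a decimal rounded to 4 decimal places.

17.9612

A direction vector for L is B_3 − B_2 = (10, -8, -6).
Common perpendicular direction n = (-5, -2, 0) × (10, -8, -6) = (12, -30, 60).
With w = (-2, -1, -7) − (10, -7, 8) = (-12, 6, -15), w · n = -1224.
Distance = |w · n| / |n| = |-1224| / √4644 ≈ 17.9612.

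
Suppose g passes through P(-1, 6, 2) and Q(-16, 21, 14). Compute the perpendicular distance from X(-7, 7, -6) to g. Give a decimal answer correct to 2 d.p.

A direction vector for g is Q − P = (-15, 15, 12).
Taking (-1, 6, 2) on g with direction v = (-15, 15, 12): w = X − (-1, 6, 2) = (-6, 1, -8), and w × v = (132, 192, -75).
Distance = |w × v| / |v| = √59913 / √594 ≈ 10.04.

10.04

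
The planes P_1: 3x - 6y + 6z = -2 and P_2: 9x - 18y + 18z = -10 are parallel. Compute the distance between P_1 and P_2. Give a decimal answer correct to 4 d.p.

Rescale P_2 by 1/3: 3x - 6y + 6z = -10/3. Then distance = |-2 − (-10/3)| / √81 ≈ 0.1481.

0.1481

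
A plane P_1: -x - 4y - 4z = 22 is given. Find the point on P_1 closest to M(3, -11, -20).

(6, 1, -8)

Foot = M − λn with λ = (n·M − d)/|n|² = (121 − 22)/33 = 3.
Foot = (3, -11, -20) − 3·(-1, -4, -4) = (6, 1, -8).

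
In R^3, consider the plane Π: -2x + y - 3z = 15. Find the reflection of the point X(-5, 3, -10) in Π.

λ = (n·X − d)/|n|² = (43 − 15)/14 = 2.
Reflection = X − 2λn = (-5, 3, -10) − 4·(-2, 1, -3) = (3, -1, 2).

(3, -1, 2)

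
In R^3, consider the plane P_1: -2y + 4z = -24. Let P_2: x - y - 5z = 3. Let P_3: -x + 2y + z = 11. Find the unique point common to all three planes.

(8, 10, -1)

Solving the 3×3 linear system -2y + 4z = -24, x - y - 5z = 3, -x + 2y + z = 11 (e.g. by elimination or Cramer's rule, determinant = -4) gives (8, 10, -1).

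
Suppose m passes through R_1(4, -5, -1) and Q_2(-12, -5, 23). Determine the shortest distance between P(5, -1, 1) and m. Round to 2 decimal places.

A direction vector for m is Q_2 − R_1 = (-16, 0, 24).
Taking (4, -5, -1) on m with direction v = (-16, 0, 24): w = P − (4, -5, -1) = (1, 4, 2), and w × v = (96, -56, 64).
Distance = |w × v| / |v| = √16448 / √832 ≈ 4.45.

4.45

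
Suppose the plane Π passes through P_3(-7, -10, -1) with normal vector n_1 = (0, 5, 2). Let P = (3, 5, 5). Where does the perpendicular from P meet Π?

(3, -10, -1)

Π: n_1·r = n_1·P_3 gives 5y + 2z = -52.
Foot = P − λn with λ = (n·P − d)/|n|² = (35 − (-52))/29 = 3.
Foot = (3, 5, 5) − 3·(0, 5, 2) = (3, -10, -1).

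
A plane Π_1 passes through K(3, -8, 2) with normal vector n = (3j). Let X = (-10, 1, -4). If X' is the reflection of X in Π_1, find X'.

Π_1: n·r = n·K gives 3y = -24.
λ = (n·X − d)/|n|² = (3 − (-24))/9 = 3.
Reflection = X − 2λn = (-10, 1, -4) − 6·(0, 3, 0) = (-10, -17, -4).

(-10, -17, -4)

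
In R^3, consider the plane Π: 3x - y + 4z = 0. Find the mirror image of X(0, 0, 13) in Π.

(-12, 4, -3)

λ = (n·X − d)/|n|² = (52 − 0)/26 = 2.
Reflection = X − 2λn = (0, 0, 13) − 4·(3, -1, 4) = (-12, 4, -3).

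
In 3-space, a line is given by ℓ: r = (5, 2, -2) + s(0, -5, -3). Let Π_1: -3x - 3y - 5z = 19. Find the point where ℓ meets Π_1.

(5, -3, -5)

Substitute r = (5, 2, -2) + t(0, -5, -3) into the plane: -11 + 30t = 19, so t = 1.
Intersection: (5, 2, -2) + 1·(0, -5, -3) = (5, -3, -5).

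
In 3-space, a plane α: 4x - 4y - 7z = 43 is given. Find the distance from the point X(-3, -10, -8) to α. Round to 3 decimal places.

n·X − d = (4)·(-3) + (-4)·(-10) + (-7)·(-8) − 43 = 41; |n| = √81.
Distance = |41| / √81 = 41/√81 ≈ 4.556.

4.556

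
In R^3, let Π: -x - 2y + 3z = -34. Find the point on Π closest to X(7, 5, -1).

Foot = X − λn with λ = (n·X − d)/|n|² = (-20 − (-34))/14 = 1.
Foot = (7, 5, -1) − 1·(-1, -2, 3) = (8, 7, -4).

(8, 7, -4)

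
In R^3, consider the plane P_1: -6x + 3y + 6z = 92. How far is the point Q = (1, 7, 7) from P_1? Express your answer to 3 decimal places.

n·Q − d = (-6)·(1) + (3)·(7) + (6)·(7) − 92 = -35; |n| = √81.
Distance = |-35| / √81 = 35/√81 ≈ 3.889.

3.889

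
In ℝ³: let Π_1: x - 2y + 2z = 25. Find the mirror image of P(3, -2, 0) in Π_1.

(7, -10, 8)

λ = (n·P − d)/|n|² = (7 − 25)/9 = -2.
Reflection = P − 2λn = (3, -2, 0) − (-4)·(1, -2, 2) = (7, -10, 8).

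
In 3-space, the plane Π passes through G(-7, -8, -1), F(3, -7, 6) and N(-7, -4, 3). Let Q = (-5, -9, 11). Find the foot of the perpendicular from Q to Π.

GF = (10, 1, 7), GN = (0, 4, 4); a normal to Π is GF × GN = (-24, -40, 40).
Using G: Π has equation -24x - 40y + 40z = 448.
Foot = Q − λn with λ = (n·Q − d)/|n|² = (920 − 448)/3776 = 1/8.
Foot = (-5, -9, 11) − (1/8)·(-24, -40, 40) = (-2, -4, 6).

(-2, -4, 6)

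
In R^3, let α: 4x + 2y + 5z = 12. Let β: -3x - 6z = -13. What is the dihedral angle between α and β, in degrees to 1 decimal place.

cos θ = |n₁·n₂| / (|n₁||n₂|) = |-42| / (√45 · √45).
θ = arccos(0.93333) ≈ 21.0°.

21.0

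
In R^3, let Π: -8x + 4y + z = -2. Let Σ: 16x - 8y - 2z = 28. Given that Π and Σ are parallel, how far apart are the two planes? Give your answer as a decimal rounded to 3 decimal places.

Rescale Σ by 1/(-2): -8x + 4y + z = -14. Then distance = |-2 − (-14)| / √81 ≈ 1.333.

1.333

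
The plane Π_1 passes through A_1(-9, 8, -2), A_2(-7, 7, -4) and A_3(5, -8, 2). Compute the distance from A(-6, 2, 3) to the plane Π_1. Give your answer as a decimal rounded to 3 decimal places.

A_1A_2 = (2, -1, -2), A_1A_3 = (14, -16, 4); a normal to Π_1 is A_1A_2 × A_1A_3 = (-36, -36, -18).
Using A_1: Π_1 has equation -36x - 36y - 18z = 72.
n·A − d = (-36)·(-6) + (-36)·(2) + (-18)·(3) − 72 = 18; |n| = √2916.
Distance = |18| / √2916 = 18/√2916 ≈ 0.333.

0.333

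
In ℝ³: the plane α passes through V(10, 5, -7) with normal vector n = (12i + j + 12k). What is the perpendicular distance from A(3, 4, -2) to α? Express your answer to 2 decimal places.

1.47

α: n·r = n·V gives 12x + y + 12z = 41.
n·A − d = (12)·(3) + (1)·(4) + (12)·(-2) − 41 = -25; |n| = √289.
Distance = |-25| / √289 = 25/√289 ≈ 1.47.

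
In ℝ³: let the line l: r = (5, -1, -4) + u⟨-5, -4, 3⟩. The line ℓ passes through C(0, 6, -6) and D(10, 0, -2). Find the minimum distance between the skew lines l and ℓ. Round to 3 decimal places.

2.324

A direction vector for ℓ is D − C = (10, -6, 4).
Common perpendicular direction n = (-5, -4, 3) × (10, -6, 4) = (2, 50, 70).
With w = (0, 6, -6) − (5, -1, -4) = (-5, 7, -2), w · n = 200.
Distance = |w · n| / |n| = |200| / √7404 ≈ 2.324.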